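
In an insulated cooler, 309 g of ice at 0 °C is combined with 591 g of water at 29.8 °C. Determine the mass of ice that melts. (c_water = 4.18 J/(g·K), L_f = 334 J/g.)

m_melted ≈ 220 g

Heat available from the water dropping to 0 °C: 591×4.18×29.8 = 73617 J.
To melt every bit of ice: 309×334 = 103206 J.
That's not enough to melt it all — equilibrium is at 0 °C with ice remaining.
m_melted×334 = 73617  ⇒  m_melted ≈ 220.4 g.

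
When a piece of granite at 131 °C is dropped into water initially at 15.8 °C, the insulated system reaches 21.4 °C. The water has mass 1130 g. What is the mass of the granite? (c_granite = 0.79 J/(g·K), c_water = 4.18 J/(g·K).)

|Q_granite| = |Q_water|:
m·0.79·(131 − 21.4) = 1130·4.18·(21.4 − 15.8)
86.58 m = 26451  ⇒  m ≈ 305.5 g

m ≈ 305 g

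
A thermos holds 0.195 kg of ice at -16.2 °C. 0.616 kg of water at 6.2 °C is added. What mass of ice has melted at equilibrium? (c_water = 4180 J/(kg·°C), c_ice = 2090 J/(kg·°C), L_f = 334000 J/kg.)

Cooling the water to 0 °C releases 0.616×4180×6.2 = 15964 J.
Of that, 0.195×2090×16.2 = 6602.3 J goes to bring the ice to 0 °C, leaving 9361.9 J.
Fully melting the ice requires m_ice L_f = 0.195×334000 = 65130 J.
9361.9 J < 65130 J, so only part of the ice melts and the system sits at 0 °C.
m_melt = 9361.9 / L_f = 0.02803 kg.

m_melted ≈ 0.028 kg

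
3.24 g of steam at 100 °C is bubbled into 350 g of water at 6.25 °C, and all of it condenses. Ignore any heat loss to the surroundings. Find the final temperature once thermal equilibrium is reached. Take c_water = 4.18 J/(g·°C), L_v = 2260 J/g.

Net heat exchanged in the isolated system is zero:
steam→water at 100 °C releases m L_v = 3.24·2260 = 7322.4; condensed water 100 °C→T: 13.54(T − 100); water warms: 350·4.18·(T − 6.25) = 1463(T − 6.25)
1476.5 T = 7322.4 + 1354.3 + 9143.8 = 17820
T ≈ 12.07 °C, under the boiling point, so the assumption holds.

T_f ≈ 12.1 °C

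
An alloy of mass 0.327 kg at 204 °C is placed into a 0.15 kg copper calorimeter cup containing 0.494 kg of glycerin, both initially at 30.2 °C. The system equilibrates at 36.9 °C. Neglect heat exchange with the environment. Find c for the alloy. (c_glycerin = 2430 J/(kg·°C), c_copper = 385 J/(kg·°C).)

c ≈ 154 J/(kg·°C)

Net heat exchanged in the isolated system is zero:
0.327×c×(36.9 − 204) + 0.494×2430×(36.9 − 30.2) + 0.15×385×(36.9 − 30.2) = 0
-54.64 c = -8429.7
c = -8429.7/-54.64 ≈ 154.3 J/(kg·°C)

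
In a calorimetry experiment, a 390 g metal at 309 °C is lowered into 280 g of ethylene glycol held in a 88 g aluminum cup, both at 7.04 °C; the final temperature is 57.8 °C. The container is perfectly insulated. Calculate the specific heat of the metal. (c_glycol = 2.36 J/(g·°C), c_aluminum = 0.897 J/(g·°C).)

c ≈ 0.383 J/(g·°C)

Net heat exchanged in the isolated system is zero:
390×c×(57.8 − 309) + 280×2.36×(57.8 − 7.04) + 88×0.897×(57.8 − 7.04) = 0
-97968 c = -37549
c = -37549/-97968 ≈ 0.3833 J/(g·°C)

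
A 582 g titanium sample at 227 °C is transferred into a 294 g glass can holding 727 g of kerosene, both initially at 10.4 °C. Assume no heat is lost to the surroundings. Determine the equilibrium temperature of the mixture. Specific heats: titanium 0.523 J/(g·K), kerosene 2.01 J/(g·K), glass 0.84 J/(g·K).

Taking heat into each body as positive, Σ m c ΔT = 0:
582×0.523×(T − 227) + 727×2.01×(T − 10.4) + 294×0.84×(T − 10.4) = 0
2012.6 T = 86861
T = 86861/2012.6 ≈ 43.16 °C

T_f ≈ 43.2 °C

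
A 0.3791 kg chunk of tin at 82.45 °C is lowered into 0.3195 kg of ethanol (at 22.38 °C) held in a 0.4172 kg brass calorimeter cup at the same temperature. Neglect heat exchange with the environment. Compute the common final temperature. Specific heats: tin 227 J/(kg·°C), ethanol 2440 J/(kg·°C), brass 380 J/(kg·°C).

T_f ≈ 27.4 °C

Heat gained plus heat lost sum to zero:
0.3791*227*(T − 82.45) + 0.3195*2440*(T − 22.38) + 0.4172*380*(T − 22.38) = 0
86.06(T − 82.45) + 779.58(T − 22.38) + 158.54(T − 22.38) = 0
1024.2 T = 28090
T = 28090/1024.2 ≈ 27.43 °C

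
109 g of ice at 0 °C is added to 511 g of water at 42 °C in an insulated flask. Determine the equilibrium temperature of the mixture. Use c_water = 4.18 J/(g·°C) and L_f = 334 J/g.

T_f ≈ 20.6 °C

Taking heat into each body as positive, Σ m c ΔT = 0:
latent heat to melt: 109×334 = 36406; meltwater 0→T: 109×4.18×T = 455.62 T; water cools: 511×4.18×(T − 42) = 2136(T − 42)
2591.6 T = 89711 − 36406 = 53305
T ≈ 20.57 °C (positive, so assuming full melt was valid).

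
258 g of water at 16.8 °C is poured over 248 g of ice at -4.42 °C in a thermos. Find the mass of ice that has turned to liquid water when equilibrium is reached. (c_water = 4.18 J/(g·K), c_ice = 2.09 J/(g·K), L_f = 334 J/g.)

Water can give up m c ΔT = 258×4.18×16.8 = 18118 J before reaching 0 °C.
Warming the ice to 0 °C takes 248×2.09×4.42 = 2291 J, leaving 15827 J for melting.
Melting all 248 g of ice would need 248×334 = 82832 J.
Since 15827 < 82832 J, not all the ice melts; equilibrium is at 0 °C.
m_melted×334 = 15827  ⇒  m_melted ≈ 47.39 g.

m_melted ≈ 47.4 g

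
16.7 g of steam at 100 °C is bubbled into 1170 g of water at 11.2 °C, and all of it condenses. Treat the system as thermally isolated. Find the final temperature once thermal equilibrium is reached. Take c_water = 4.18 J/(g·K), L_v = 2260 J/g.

T_f ≈ 20.1 °C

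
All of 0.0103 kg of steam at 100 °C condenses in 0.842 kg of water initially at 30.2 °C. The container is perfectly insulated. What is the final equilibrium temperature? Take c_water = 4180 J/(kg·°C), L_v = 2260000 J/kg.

Let T be the final temperature. ΣQ_i = 0:
latent heat released on condensation: 0.0103·2260000 = 23278
  condensate cools 100→T: 0.0103·4180·(T − 100) = 43.05(T − 100)
  original water: 3519.6(T − 30.2)
3562.6 T = 23278 + 4305.4 + 106291 = 133874
T ≈ 37.58 °C — below 100 °C, confirming all the steam condensed.

T_f ≈ 37.6 °C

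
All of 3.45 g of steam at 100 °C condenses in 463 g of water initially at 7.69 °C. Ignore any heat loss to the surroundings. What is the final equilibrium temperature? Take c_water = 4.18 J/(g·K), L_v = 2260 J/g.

Heat gained plus heat lost sum to zero:
latent heat released on condensation: 3.45×2260 = 7797
  condensed water 100 °C→T: 14.42(T − 100)
  water warms: 463×4.18×(T − 7.69) = 1935.3(T − 7.69)
1949.8 T = 7797 + 1442.1 + 14883 = 24122
T ≈ 12.37 °C (< 100 °C, so full condensation is consistent).

T_f ≈ 12.4 °C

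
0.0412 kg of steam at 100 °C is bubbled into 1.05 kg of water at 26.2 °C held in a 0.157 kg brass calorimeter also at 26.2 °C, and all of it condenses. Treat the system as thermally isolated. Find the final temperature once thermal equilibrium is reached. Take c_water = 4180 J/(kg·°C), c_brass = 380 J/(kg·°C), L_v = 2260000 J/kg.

T_f ≈ 49.1 °C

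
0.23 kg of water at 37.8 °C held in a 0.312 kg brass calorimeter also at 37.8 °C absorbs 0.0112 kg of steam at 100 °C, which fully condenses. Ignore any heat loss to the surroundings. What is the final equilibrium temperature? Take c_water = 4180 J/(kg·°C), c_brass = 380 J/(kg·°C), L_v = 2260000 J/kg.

T_f ≈ 62.8 °C

Energy balance with sensible and latent terms:
latent heat released on condensation: 0.0112·2260000 = 25312
  condensate cools 100→T: 0.0112·4180·(T − 100) = 46.82(T − 100)
  water warms: 0.23·4180·(T − 37.8) = 961.4(T − 37.8)
  brass cup: 0.312·380·(T − 37.8) = 118.56(T − 37.8)
1126.8 T = 25312 + 4681.6 + 40822 = 70816
T ≈ 62.85 °C (< 100 °C, so full condensation is consistent).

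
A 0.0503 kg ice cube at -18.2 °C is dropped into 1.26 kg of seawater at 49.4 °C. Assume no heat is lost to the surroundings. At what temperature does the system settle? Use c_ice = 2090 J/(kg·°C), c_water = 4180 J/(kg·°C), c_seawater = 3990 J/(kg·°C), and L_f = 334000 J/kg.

Let T be the final temperature. ΣQ_i = 0:
ice -18.2→0 °C: 0.0503·2090·18.2 = 1913.3
  fusion: m_ice L_f = 0.0503·334000 = 16800
  meltwater 0→T: 0.0503·4180·T = 210.25 T
  seawater: 5027.4(T − 49.4)
5237.7 T = 248354 − 18714 = 229640
T ≈ 43.84 °C. Since T > 0 °C, the all-ice-melts assumption holds.

T_f ≈ 43.8 °C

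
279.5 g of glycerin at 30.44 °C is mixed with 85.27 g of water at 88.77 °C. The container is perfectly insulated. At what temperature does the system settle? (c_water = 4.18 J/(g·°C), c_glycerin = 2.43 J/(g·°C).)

T_f ≈ 50.5 °C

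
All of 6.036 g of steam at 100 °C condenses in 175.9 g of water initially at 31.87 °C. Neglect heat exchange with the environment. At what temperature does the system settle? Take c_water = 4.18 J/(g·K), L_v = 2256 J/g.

T_f ≈ 52.0 °C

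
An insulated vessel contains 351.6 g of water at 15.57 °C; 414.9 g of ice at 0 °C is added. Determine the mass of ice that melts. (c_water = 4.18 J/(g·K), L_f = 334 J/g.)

m_melted ≈ 68.5 g

Water can give up m c ΔT = 351.6×4.18×15.57 = 22883 J before reaching 0 °C.
Melting all 414.9 g of ice would need 414.9×334 = 138577 J.
That's not enough to melt it all — equilibrium is at 0 °C with ice remaining.
m_melted×334 = 22883  ⇒  m_melted ≈ 68.51 g.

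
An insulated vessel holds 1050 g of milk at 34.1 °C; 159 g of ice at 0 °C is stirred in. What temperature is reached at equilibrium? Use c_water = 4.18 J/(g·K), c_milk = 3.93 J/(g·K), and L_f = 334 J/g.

Conservation of energy gives ΣQ = 0:
latent heat to melt: 159×334 = 53106; meltwater 0→T: 159×4.18×T = 664.62 T; milk cools: 1050×3.93×(T − 34.1) = 4126.5(T − 34.1)
4791.1 T = 140714 − 53106 = 87608
T ≈ 18.29 °C. Since T > 0 °C, the all-ice-melts assumption holds.

T_f ≈ 18.3 °C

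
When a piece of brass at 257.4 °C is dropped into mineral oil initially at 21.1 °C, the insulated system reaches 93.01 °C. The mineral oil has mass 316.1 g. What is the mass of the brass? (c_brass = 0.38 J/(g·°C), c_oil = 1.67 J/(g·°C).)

Heat lost by the brass = heat gained by the oil:
m×0.38×(257.4 − 93.01) = 316.1×1.67×(93.01 − 21.1)
62.47 m = 37960  ⇒  m ≈ 607.7 g

m ≈ 608 g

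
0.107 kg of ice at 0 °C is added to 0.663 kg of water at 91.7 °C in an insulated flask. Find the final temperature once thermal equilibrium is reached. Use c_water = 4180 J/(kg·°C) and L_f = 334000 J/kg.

T_f ≈ 67.9 °C

Heat gained plus heat lost sum to zero:
melt ice: 0.107×334000 = 35738
  warm the meltwater: 447.26 T
  water: 2771.3(T − 91.7)
3218.6 T = 254132 − 35738 = 218394
T ≈ 67.85 °C. Since T > 0 °C, the all-ice-melts assumption holds.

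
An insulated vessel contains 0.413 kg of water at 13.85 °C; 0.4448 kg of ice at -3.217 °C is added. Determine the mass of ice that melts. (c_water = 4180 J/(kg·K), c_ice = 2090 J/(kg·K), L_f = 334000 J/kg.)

Water can give up m c ΔT = 0.413·4180·13.85 = 23910 J before reaching 0 °C.
Of that, 0.4448·2090·3.217 = 2990.6 J goes to bring the ice to 0 °C, leaving 20919 J.
Melting all 0.4448 kg of ice would need 0.4448·334000 = 148563 J.
20919 J < 148563 J, so only part of the ice melts and the system sits at 0 °C.
Mass melted = 20919/334000 ≈ 0.06263 kg.

m_melted ≈ 0.0626 kg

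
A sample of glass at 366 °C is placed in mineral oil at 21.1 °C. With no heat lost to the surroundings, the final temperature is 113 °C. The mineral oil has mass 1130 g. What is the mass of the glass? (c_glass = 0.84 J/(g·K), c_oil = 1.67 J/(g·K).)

m ≈ 816 g

Setting the total heat transfer to zero:
m×0.84×(113 − 366) + 1130×1.67×(113 − 21.1) = 0
-212.52 m = -173424
m = -173424/-212.52 ≈ 816 g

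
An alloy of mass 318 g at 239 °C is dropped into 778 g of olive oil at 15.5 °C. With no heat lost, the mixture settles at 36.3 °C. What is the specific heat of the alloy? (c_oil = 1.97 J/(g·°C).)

c ≈ 0.495 J/(g·°C)

Heat lost by the alloy = heat gained by the oil:
318×c×(239 − 36.3) = 778×1.97×(36.3 − 15.5)
64459 c = 31879  ⇒  c ≈ 0.4946 J/(g·°C)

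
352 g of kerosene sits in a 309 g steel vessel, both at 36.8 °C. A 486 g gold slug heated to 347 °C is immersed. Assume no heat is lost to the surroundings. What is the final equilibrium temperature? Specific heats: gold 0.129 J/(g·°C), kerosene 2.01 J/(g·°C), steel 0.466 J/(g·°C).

T_f ≈ 58.1 °C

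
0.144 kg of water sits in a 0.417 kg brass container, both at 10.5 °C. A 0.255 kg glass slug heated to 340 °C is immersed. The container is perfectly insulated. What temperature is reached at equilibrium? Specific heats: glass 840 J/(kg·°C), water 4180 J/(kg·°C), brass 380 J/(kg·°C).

T_f ≈ 82.9 °C

With ΣQ=0 the equilibrium temperature is the m·c-weighted mean:
T_f = (214.2·340 + 601.92·10.5 + 158.46·10.5) / (214.2 + 601.92 + 158.46)
    = 80812 / 974.58 ≈ 82.92 °C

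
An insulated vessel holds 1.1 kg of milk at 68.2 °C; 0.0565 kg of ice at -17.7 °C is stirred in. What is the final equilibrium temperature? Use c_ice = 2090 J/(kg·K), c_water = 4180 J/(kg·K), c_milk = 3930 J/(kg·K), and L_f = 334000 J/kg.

T_f ≈ 60.1 °C

Let T be the final temperature. ΣQ_i = 0:
warm ice to 0 °C: 0.0565×2090×(0 − (-17.7)) = 2090.1; latent heat to melt: 0.0565×334000 = 18871; warm the meltwater: 236.17 T; milk: 4323(T − 68.2)
4559.2 T = 294829 − 20961 = 273867
T ≈ 60.07 °C — above 0 °C, consistent with complete melting.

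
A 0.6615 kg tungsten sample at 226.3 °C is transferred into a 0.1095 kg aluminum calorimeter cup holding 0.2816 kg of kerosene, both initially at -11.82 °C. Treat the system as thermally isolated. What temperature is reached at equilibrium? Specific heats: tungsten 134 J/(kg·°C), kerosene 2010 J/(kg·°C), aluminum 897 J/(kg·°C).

Conservation of energy gives ΣQ = 0:
0.6615·134·(T − 226.3) + 0.2816·2010·(T − (-11.82)) + 0.1095·897·(T − (-11.82)) = 0
752.88 T = 12208
T = 12208 / 752.88 = 16.2 °C

T_f ≈ 16.2 °C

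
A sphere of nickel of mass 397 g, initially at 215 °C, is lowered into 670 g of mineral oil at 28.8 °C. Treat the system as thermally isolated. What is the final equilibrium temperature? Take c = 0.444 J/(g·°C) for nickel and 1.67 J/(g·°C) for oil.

T_f ≈ 54.1 °C

|Q_nickel| = |Q_oil|:
397*0.444*(215 − T) = 670*1.67*(T − 28.8)
176.27(215 − T) = 1118.9(T − 28.8)
1295.2 T = 70122  ⇒  T ≈ 54.14 °C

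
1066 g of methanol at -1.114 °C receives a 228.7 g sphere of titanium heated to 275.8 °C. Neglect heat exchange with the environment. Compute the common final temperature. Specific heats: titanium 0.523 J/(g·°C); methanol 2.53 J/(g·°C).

T_f ≈ 10.6 °C

With ΣQ=0 the equilibrium temperature is the m·c-weighted mean:
T_f = (119.61×275.8 + 2697×(-1.114)) / (119.61 + 2697)
    = 29984 / 2816.6 ≈ 10.65 °C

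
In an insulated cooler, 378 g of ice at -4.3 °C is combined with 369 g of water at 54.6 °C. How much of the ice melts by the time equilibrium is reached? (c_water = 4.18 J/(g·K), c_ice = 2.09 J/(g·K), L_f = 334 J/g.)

Cooling the water to 0 °C releases 369×4.18×54.6 = 84216 J.
Of that, 378×2.09×4.3 = 3397.1 J goes to bring the ice to 0 °C, leaving 80819 J.
To melt every bit of ice: 378×334 = 126252 J.
80819 J < 126252 J, so only part of the ice melts and the system sits at 0 °C.
m_melted×334 = 80819  ⇒  m_melted ≈ 242 g.

m_melted ≈ 242 g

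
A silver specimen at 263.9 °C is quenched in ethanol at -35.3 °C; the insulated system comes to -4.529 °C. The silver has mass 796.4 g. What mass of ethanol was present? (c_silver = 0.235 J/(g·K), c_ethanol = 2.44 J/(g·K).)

m ≈ 669 g

Conservation of energy gives ΣQ = 0:
796.4×0.235×(-4.529 − 263.9) + m×2.44×(-4.529 − (-35.3)) = 0
75.08 m = 50238
m = 50238/75.08 ≈ 669.1 g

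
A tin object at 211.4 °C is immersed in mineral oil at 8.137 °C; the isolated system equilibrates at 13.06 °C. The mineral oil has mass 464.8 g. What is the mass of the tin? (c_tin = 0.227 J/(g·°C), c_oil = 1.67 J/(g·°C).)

m ≈ 84.9 g

Taking heat into each body as positive, Σ m c ΔT = 0:
m×0.227×(13.06 − 211.4) + 464.8×1.67×(13.06 − 8.137) = 0
-45.02 m = -3821.3
m = -3821.3/-45.02 ≈ 84.87 g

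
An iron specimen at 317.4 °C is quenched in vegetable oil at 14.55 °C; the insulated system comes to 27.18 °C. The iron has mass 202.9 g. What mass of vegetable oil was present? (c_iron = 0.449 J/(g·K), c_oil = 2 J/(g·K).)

Heat lost by the iron = heat gained by the oil:
202.9×0.449×(317.4 − 27.18) = m×2×(27.18 − 14.55)
25.26 m = 26440  ⇒  m ≈ 1047 g

m ≈ 1050 g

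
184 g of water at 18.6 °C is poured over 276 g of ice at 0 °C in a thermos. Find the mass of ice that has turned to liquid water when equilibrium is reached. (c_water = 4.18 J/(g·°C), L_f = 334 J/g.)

Water can give up m c ΔT = 184×4.18×18.6 = 14306 J before reaching 0 °C.
Fully melting the ice requires m_ice L_f = 276×334 = 92184 J.
14306 J < 92184 J, so only part of the ice melts and the system sits at 0 °C.
m_melt = 14306 / L_f = 42.83 g.

m_melted ≈ 42.8 g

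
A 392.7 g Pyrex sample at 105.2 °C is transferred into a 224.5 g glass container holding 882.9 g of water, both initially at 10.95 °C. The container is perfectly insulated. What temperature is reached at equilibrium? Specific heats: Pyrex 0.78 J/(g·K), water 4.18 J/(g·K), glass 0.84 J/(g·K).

T_f is the heat-capacity-weighted average of the initial temperatures:
T_f = (306.31·105.2 + 3690.5·10.95 + 188.58·10.95) / (306.31 + 3690.5 + 188.58)
    = 74700 / 4185.4 ≈ 17.85 °C

T_f ≈ 17.8 °C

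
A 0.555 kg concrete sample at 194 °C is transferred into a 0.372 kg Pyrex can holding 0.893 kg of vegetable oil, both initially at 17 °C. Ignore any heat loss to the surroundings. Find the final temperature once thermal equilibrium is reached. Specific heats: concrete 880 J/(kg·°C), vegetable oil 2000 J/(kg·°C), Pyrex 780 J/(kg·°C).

Conservation of energy gives ΣQ = 0:
0.555×880×(T − 194) + 0.893×2000×(T − 17) + 0.372×780×(T − 17) = 0
2564.6 T = 130044
T = 130044/2564.6 ≈ 50.71 °C

T_f ≈ 50.7 °C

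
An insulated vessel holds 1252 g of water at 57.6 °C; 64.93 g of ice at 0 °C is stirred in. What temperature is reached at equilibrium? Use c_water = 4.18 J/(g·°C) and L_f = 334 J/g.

T_f ≈ 50.8 °C

Setting the total heat transfer to zero:
latent heat to melt: 64.93·334 = 21687; warm the meltwater: 271.41 T; water: 5233.4(T − 57.6)
5504.8 T = 301442 − 21687 = 279755
T ≈ 50.82 °C (positive, so assuming full melt was valid).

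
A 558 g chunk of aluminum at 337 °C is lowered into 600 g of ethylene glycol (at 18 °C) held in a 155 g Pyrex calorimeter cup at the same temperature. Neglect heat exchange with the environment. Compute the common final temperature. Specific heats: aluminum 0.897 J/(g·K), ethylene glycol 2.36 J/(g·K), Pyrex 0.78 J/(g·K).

T_f ≈ 96.4 °C

Energy conservation, ΣQ = 0:
558*0.897*(T − 337) + 600*2.36*(T − 18) + 155*0.78*(T − 18) = 0
500.53(T − 337) + 1416(T − 18) + 120.9(T − 18) = 0
2037.4 T = 196341
T ≈ 96.37 °C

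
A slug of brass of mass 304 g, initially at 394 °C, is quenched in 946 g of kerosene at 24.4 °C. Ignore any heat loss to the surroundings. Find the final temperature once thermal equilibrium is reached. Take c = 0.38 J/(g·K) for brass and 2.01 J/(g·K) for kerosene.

With ΣQ=0 the equilibrium temperature is the m·c-weighted mean:
T_f = (115.52*394 + 1901.5*24.4) / (115.52 + 1901.5)
    = 91911 / 2017 ≈ 45.57 °C

T_f ≈ 45.6 °C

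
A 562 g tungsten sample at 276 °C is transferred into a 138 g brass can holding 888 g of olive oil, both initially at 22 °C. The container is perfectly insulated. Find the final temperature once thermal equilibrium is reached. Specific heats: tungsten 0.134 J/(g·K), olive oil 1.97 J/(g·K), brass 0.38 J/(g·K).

T_f ≈ 32.2 °C

T_f is the heat-capacity-weighted average of the initial temperatures:
T_f = (75.31*276 + 1749.4*22 + 52.44*22) / (75.31 + 1749.4 + 52.44)
    = 60425 / 1877.1 ≈ 32.19 °C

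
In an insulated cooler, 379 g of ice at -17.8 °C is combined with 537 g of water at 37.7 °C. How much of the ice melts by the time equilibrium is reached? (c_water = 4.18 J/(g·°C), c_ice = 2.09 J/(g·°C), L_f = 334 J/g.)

Water can give up m c ΔT = 537×4.18×37.7 = 84624 J before reaching 0 °C.
Warming the ice to 0 °C takes 379×2.09×17.8 = 14100 J, leaving 70524 J for melting.
Fully melting the ice requires m_ice L_f = 379×334 = 126586 J.
70524 J < 126586 J, so only part of the ice melts and the system sits at 0 °C.
m_melt = 70524 / L_f = 211.2 g.

m_melted ≈ 211 g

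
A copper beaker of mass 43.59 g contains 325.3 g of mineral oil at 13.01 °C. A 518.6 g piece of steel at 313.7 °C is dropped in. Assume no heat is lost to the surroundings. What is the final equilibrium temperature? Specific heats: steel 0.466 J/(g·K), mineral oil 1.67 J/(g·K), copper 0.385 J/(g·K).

Net heat exchanged in the isolated system is zero:
518.6*0.466*(T − 313.7) + 325.3*1.67*(T − 13.01) + 43.59*0.385*(T − 13.01) = 0
801.7 T = 83097
T = 83097/801.7 ≈ 103.65 °C

T_f ≈ 103.7 °C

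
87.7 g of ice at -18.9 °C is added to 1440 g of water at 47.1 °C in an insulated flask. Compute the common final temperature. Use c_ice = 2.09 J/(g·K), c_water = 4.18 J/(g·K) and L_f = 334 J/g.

T_f ≈ 39.3 °C

Heat gained plus heat lost sum to zero:
warm ice to 0 °C: 87.7×2.09×(0 − (-18.9)) = 3464.2; fusion: m_ice L_f = 87.7×334 = 29292; warm the meltwater: 366.59 T; water cools: 1440×4.18×(T − 47.1) = 6019.2(T − 47.1)
6385.8 T = 283504 − 32756 = 250748
T ≈ 39.27 °C (positive, so assuming full melt was valid).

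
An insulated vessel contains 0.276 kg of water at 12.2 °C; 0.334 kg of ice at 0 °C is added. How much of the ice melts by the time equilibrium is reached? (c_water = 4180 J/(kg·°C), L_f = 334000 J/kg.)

m_melted ≈ 0.0421 kg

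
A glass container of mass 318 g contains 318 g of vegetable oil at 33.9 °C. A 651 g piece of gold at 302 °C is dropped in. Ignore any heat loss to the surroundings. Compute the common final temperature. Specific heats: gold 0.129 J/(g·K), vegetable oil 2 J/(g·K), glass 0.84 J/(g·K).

T_f ≈ 56.7 °C

Heat gained plus heat lost sum to zero:
651×0.129×(T − 302) + 318×2×(T − 33.9) + 318×0.84×(T − 33.9) = 0
83.98(T − 302) + 636(T − 33.9) + 267.12(T − 33.9) = 0
987.1 T = 55977
T ≈ 56.71 °C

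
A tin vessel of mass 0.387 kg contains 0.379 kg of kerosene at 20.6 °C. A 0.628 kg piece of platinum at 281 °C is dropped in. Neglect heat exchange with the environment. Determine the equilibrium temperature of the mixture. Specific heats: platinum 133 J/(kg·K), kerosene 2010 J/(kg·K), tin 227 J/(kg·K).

T_f is the heat-capacity-weighted average of the initial temperatures:
T_f = (83.52*281 + 761.79*20.6 + 87.85*20.6) / (83.52 + 761.79 + 87.85)
    = 40973 / 933.16 ≈ 43.91 °C

T_f ≈ 43.9 °C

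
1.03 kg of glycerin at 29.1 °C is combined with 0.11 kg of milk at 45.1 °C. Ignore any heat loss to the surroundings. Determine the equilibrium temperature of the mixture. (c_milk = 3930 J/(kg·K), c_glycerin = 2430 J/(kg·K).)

T_f is the heat-capacity-weighted average of the initial temperatures:
T_f = (432.3×45.1 + 2502.9×29.1) / (432.3 + 2502.9)
    = 92331 / 2935.2 ≈ 31.46 °C

T_f ≈ 31.5 °C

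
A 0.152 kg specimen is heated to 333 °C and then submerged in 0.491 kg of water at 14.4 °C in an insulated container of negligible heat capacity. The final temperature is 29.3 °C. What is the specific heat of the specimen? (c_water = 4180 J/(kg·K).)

c ≈ 662 J/(kg·K)

Energy conservation, ΣQ = 0:
0.152·c·(29.3 − 333) + 0.491·4180·(29.3 − 14.4) = 0
-46.16 c = -30580
c = -30580/-46.16 ≈ 662.5 J/(kg·K)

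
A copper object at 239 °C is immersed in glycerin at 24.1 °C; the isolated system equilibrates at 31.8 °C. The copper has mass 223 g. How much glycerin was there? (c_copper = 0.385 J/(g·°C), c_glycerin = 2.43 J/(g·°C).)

|Q_copper| = |Q_glycerin|:
223·0.385·(239 − 31.8) = m·2.43·(31.8 − 24.1)
18.71 m = 17789  ⇒  m ≈ 950.7 g

m ≈ 951 g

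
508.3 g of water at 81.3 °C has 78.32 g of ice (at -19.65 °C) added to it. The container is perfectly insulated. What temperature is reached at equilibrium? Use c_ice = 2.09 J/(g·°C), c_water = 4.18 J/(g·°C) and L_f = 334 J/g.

Setting the total heat transfer to zero:
warm ice to 0 °C: 78.32×2.09×(0 − (-19.65)) = 3216.5
  latent heat to melt: 78.32×334 = 26159
  meltwater 0→T: 78.32×4.18×T = 327.38 T
  water cools: 508.3×4.18×(T − 81.3) = 2124.7(T − 81.3)
2452.1 T = 172738 − 29375 = 143362
T ≈ 58.47 °C. Since T > 0 °C, the all-ice-melts assumption holds.

T_f ≈ 58.5 °C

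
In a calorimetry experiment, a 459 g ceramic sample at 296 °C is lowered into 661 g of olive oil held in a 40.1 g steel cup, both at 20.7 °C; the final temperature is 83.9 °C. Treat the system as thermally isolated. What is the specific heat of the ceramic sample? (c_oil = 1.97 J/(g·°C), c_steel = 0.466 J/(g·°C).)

Taking heat into each body as positive, Σ m c ΔT = 0:
459×c×(83.9 − 296) + 661×1.97×(83.9 − 20.7) + 40.1×0.466×(83.9 − 20.7) = 0
-97354 c = -83478
c = -83478/-97354 ≈ 0.8575 J/(g·°C)

c ≈ 0.857 J/(g·°C)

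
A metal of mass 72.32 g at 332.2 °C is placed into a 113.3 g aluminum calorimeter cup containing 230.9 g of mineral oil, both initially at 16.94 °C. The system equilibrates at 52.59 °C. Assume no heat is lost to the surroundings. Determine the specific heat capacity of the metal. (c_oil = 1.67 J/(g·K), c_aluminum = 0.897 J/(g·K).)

Energy conservation, ΣQ = 0:
72.32×c×(52.59 − 332.2) + 230.9×1.67×(52.59 − 16.94) + 113.3×0.897×(52.59 − 16.94) = 0
-20221 c = -17370
c = -17370/-20221 ≈ 0.859 J/(g·K)

c ≈ 0.859 J/(g·K)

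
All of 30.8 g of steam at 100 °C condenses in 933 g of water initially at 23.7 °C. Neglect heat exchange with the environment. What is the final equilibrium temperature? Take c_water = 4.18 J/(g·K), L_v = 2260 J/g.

T_f ≈ 43.4 °C

Taking heat into each body as positive, Σ m c ΔT = 0:
condense steam: −30.8×2260 = −69608; condensed water 100 °C→T: 128.74(T − 100); water warms: 933×4.18×(T − 23.7) = 3899.9(T − 23.7)
4028.7 T = 69608 + 12874 + 92429 = 174911
T ≈ 43.42 °C, under the boiling point, so the assumption holds.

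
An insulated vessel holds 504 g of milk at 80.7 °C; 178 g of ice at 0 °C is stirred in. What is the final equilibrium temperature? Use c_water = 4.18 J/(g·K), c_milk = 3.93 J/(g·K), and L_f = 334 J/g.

T_f ≈ 36.8 °C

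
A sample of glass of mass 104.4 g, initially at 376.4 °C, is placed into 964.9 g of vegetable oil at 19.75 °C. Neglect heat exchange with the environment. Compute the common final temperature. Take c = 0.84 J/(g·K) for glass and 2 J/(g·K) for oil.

Setting the total heat transfer to zero:
104.4·0.84·(T − 376.4) + 964.9·2·(T − 19.75) = 0
87.7(T − 376.4) + 1929.8(T − 19.75) = 0
2017.5 T = 71122
T ≈ 35.25 °C

T_f ≈ 35.3 °C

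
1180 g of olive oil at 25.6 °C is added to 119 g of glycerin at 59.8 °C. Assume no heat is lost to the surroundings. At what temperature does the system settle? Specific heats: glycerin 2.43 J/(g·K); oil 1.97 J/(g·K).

With ΣQ=0 the equilibrium temperature is the m·c-weighted mean:
T_f = (289.17·59.8 + 2324.6·25.6) / (289.17 + 2324.6)
    = 76802 / 2613.8 ≈ 29.38 °C

T_f ≈ 29.4 °C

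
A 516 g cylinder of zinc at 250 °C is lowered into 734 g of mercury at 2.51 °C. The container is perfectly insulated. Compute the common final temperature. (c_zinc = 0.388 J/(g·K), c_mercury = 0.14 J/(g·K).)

T_f ≈ 166.1 °C

|Q_zinc| = |Q_mercury|:
516*0.388*(250 − T) = 734*0.14*(T − 2.51)
200.21(250 − T) = 102.76(T − 2.51)
302.97 T = 50310  ⇒  T ≈ 166.06 °C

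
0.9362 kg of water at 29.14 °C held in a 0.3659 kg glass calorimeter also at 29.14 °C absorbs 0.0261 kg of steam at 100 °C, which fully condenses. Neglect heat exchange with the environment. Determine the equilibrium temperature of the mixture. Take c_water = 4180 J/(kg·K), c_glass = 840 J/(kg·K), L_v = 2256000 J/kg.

T_f ≈ 44.5 °C

Sum of m c ΔT and latent-heat terms is zero:
latent heat released on condensation: 0.0261×2256000 = 58882
  condensate cools 100→T: 0.0261×4180×(T − 100) = 109.1(T − 100)
  original water: 3913.3(T − 29.14)
  glass cup: 0.3659×840×(T − 29.14) = 307.36(T − 29.14)
4329.8 T = 58882 + 10910 + 122990 = 192782
T ≈ 44.52 °C, under the boiling point, so the assumption holds.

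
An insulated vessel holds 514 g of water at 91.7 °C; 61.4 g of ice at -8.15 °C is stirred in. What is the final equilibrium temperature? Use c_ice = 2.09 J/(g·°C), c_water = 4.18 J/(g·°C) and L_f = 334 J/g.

T_f ≈ 73.0 °C

Taking heat into each body as positive, Σ m c ΔT = 0:
ice -8.15→0 °C: 61.4×2.09×8.15 = 1045.9; latent heat to melt: 61.4×334 = 20508; warm the meltwater: 256.65 T; water cools: 514×4.18×(T − 91.7) = 2148.5(T − 91.7)
2405.2 T = 197019 − 21553 = 175466
T ≈ 72.95 °C. Since T > 0 °C, the all-ice-melts assumption holds.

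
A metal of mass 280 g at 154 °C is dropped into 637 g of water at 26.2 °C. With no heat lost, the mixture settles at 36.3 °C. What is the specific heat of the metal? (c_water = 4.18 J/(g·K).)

Energy conservation, ΣQ = 0:
280×c×(36.3 − 154) + 637×4.18×(36.3 − 26.2) = 0
-32956 c = -26893
c = -26893/-32956 ≈ 0.816 J/(g·K)

c ≈ 0.816 J/(g·K)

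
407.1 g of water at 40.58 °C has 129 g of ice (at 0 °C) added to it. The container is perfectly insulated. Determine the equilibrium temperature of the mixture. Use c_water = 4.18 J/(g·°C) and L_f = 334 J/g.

T_f ≈ 11.6 °C

Let T be the final temperature. ΣQ_i = 0:
latent heat to melt: 129×334 = 43086; warm the meltwater: 539.22 T; water: 1701.7(T − 40.58)
2240.9 T = 69054 − 43086 = 25968
T ≈ 11.59 °C (positive, so assuming full melt was valid).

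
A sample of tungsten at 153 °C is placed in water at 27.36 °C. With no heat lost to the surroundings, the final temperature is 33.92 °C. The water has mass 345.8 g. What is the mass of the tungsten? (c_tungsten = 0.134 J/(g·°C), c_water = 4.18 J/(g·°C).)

m ≈ 594 g

Conservation of energy gives ΣQ = 0:
m·0.134·(33.92 − 153) + 345.8·4.18·(33.92 − 27.36) = 0
-15.96 m = -9482.1
m = -9482.1/-15.96 ≈ 594.2 g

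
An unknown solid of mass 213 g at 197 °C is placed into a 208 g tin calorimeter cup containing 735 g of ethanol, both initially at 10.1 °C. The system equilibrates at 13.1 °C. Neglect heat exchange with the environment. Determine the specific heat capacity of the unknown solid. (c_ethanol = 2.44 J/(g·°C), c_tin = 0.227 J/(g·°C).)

Taking heat into each body as positive, Σ m c ΔT = 0:
213·c·(13.1 − 197) + 735·2.44·(13.1 − 10.1) + 208·0.227·(13.1 − 10.1) = 0
-39171 c = -5521.8
c = -5521.8/-39171 ≈ 0.141 J/(g·°C)

c ≈ 0.141 J/(g·°C)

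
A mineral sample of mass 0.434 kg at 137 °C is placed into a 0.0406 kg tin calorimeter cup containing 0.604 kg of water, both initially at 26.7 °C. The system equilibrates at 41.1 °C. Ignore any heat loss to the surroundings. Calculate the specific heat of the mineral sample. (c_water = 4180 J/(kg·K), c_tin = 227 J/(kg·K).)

c ≈ 877 J/(kg·K)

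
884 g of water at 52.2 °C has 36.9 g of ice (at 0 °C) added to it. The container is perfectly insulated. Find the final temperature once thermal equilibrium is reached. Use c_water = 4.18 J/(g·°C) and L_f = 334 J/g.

Setting the total heat transfer to zero:
fusion: m_ice L_f = 36.9×334 = 12325
  warm the meltwater: 154.24 T
  water: 3695.1(T − 52.2)
3849.4 T = 192885 − 12325 = 180561
T ≈ 46.91 °C — above 0 °C, consistent with complete melting.

T_f ≈ 46.9 °C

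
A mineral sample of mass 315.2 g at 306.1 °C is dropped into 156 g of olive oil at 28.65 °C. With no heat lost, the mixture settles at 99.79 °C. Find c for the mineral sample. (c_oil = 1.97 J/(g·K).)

Energy conservation, ΣQ = 0:
315.2·c·(99.79 − 306.1) + 156·1.97·(99.79 − 28.65) = 0
-65029 c = -21863
c = -21863/-65029 ≈ 0.3362 J/(g·K)

c ≈ 0.336 J/(g·K)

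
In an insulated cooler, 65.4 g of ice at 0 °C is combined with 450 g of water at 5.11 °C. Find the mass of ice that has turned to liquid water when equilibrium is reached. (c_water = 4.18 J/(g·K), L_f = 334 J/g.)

m_melted ≈ 28.8 g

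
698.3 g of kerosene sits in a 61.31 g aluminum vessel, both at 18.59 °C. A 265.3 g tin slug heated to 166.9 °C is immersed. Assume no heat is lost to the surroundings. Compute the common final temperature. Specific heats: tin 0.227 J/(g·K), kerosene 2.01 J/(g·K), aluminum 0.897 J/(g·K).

T_f ≈ 24.5 °C

Taking heat into each body as positive, Σ m c ΔT = 0:
265.3·0.227·(T − 166.9) + 698.3·2.01·(T − 18.59) + 61.31·0.897·(T − 18.59) = 0
(60.22 + 1403.6 + 55) T = 60.22·166.9 + 1403.6·18.59 + 55·18.59
T = 37166 / 1518.8 = 24.5 °C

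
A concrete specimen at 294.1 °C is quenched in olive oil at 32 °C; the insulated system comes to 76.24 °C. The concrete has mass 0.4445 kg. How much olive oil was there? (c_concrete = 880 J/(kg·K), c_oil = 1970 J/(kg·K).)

Energy conservation, ΣQ = 0:
0.4445·880·(76.24 − 294.1) + m·1970·(76.24 − 32) = 0
87153 m = 85218
m = 85218/87153 ≈ 0.9778 kg

m ≈ 0.978 kg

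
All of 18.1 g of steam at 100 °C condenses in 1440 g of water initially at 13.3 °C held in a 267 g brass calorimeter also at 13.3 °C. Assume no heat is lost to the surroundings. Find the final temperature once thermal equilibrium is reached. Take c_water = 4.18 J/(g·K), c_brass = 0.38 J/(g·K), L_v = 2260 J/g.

T_f ≈ 21.0 °C

Sum of m c ΔT and latent-heat terms is zero:
steam→water at 100 °C releases m L_v = 18.1×2260 = 40906
  condensed water 100 °C→T: 75.66(T − 100)
  water warms: 1440×4.18×(T − 13.3) = 6019.2(T − 13.3)
  cup: 101.46(T − 13.3)
6196.3 T = 40906 + 7565.8 + 81405 = 129877
T ≈ 20.96 °C (< 100 °C, so full condensation is consistent).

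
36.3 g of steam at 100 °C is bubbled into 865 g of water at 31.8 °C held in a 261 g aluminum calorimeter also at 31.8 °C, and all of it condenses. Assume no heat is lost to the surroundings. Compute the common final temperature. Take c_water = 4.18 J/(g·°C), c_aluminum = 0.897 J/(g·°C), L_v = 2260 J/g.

T_f ≈ 54.9 °C

Let T be the final temperature. ΣQ_i = 0:
condense steam: −36.3×2260 = −82038
  condensed water 100 °C→T: 151.73(T − 100)
  original water: 3615.7(T − 31.8)
  cup: 234.12(T − 31.8)
4001.6 T = 82038 + 15173 + 122424 = 219636
T ≈ 54.89 °C — below 100 °C, confirming all the steam condensed.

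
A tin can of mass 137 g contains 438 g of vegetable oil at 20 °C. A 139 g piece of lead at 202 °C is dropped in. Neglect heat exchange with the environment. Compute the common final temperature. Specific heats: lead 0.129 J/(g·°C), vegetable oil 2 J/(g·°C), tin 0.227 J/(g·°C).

Conservation of energy gives ΣQ = 0:
139*0.129*(T − 202) + 438*2*(T − 20) + 137*0.227*(T − 20) = 0
925.03 T = 21764
T ≈ 23.53 °C

T_f ≈ 23.5 °C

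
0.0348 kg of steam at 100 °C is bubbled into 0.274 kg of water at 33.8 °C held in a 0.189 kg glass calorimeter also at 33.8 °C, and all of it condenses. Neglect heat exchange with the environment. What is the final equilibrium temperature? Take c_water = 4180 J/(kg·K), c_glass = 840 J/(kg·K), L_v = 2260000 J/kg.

Heat gained plus heat lost sum to zero:
steam→water at 100 °C releases m L_v = 0.0348·2260000 = 78648; condensate cools 100→T: 0.0348·4180·(T − 100) = 145.46(T − 100); water warms: 0.274·4180·(T − 33.8) = 1145.3(T − 33.8); glass cup: 0.189·840·(T − 33.8) = 158.76(T − 33.8)
1449.5 T = 78648 + 14546 + 44078 = 137272
T ≈ 94.70 °C (< 100 °C, so full condensation is consistent).

T_f ≈ 94.7 °C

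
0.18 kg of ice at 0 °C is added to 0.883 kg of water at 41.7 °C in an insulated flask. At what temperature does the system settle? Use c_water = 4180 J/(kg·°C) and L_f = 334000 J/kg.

Let T be the final temperature. ΣQ_i = 0:
latent heat to melt: 0.18·334000 = 60120
  meltwater 0→T: 0.18·4180·T = 752.4 T
  water cools: 0.883·4180·(T − 41.7) = 3690.9(T − 41.7)
4443.3 T = 153912 − 60120 = 93792
T ≈ 21.11 °C (positive, so assuming full melt was valid).

T_f ≈ 21.1 °C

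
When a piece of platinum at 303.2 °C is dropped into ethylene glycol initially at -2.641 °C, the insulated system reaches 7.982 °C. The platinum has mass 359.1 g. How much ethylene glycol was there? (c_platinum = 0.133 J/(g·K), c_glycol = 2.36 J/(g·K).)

m ≈ 562 g

Heat lost by the platinum = heat gained by the glycol:
359.1×0.133×(303.2 − 7.982) = m×2.36×(7.982 − (-2.641))
25.07 m = 14100  ⇒  m ≈ 562.4 g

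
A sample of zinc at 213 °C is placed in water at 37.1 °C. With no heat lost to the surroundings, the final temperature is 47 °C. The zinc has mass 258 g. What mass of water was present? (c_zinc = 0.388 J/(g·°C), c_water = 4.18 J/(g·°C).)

m ≈ 402 g

|Q_zinc| = |Q_water|:
258×0.388×(213 − 47) = m×4.18×(47 − 37.1)
41.38 m = 16617  ⇒  m ≈ 401.6 g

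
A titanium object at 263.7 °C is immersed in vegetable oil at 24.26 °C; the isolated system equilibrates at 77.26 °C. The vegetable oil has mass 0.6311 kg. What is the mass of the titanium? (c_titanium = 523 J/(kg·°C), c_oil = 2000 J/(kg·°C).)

m ≈ 0.686 kg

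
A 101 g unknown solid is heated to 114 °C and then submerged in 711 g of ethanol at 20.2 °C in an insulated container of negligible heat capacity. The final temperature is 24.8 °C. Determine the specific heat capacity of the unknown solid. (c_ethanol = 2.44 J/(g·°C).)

c ≈ 0.886 J/(g·°C)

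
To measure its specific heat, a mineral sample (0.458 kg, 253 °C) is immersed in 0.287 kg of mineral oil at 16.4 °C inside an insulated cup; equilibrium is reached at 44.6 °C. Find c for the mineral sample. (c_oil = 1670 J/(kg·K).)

c ≈ 142 J/(kg·K)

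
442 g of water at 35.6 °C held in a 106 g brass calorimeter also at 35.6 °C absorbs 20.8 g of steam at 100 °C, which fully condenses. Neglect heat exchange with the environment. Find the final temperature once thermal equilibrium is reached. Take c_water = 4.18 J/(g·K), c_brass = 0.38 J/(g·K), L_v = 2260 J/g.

T_f ≈ 62.2 °C

Let T be the final temperature. ΣQ_i = 0:
latent heat released on condensation: 20.8×2260 = 47008; condensate cools 100→T: 20.8×4.18×(T − 100) = 86.94(T − 100); water warms: 442×4.18×(T − 35.6) = 1847.6(T − 35.6); cup: 40.28(T − 35.6)
1974.8 T = 47008 + 8694.4 + 67207 = 122910
T ≈ 62.24 °C (< 100 °C, so full condensation is consistent).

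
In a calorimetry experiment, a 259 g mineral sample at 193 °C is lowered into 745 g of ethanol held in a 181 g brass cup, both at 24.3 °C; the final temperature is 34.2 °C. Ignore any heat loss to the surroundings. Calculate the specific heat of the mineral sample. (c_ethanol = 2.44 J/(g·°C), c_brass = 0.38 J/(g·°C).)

c ≈ 0.454 J/(g·°C)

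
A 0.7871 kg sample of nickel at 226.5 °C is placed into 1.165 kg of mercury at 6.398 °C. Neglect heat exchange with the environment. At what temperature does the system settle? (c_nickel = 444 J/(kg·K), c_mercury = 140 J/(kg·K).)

T_f ≈ 156.5 °C

Setting the total heat transfer to zero:
0.7871·444·(T − 226.5) + 1.165·140·(T − 6.398) = 0
349.47(T − 226.5) + 163.1(T − 6.398) = 0
(349.47 + 163.1) T = 349.47·226.5 + 163.1·6.398
T = 80199 / 512.57 = 156 °C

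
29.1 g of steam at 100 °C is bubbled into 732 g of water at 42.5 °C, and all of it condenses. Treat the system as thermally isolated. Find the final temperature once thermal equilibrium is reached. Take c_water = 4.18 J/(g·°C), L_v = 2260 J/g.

Sum of m c ΔT and latent-heat terms is zero:
steam→water at 100 °C releases m L_v = 29.1×2260 = 65766; condensed water 100 °C→T: 121.64(T − 100); original water: 3059.8(T − 42.5)
3181.4 T = 65766 + 12164 + 130040 = 207970
T ≈ 65.37 °C, under the boiling point, so the assumption holds.

T_f ≈ 65.4 °C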